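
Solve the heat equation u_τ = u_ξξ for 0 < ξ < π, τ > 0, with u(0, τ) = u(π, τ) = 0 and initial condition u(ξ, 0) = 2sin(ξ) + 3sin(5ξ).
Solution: Separating variables: u = Σ c_n exp(-n²τ) sin(nξ). From u(ξ,0) = 2sin(ξ) + 3sin(5ξ): c_1=2, c_5=3.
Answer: u(ξ, τ) = 2exp(-τ)sin(ξ) + 3exp(-25τ)sin(5ξ)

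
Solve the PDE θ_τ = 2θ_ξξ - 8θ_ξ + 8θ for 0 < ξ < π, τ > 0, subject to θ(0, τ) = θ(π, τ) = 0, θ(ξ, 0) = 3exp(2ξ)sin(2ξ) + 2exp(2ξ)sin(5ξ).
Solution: Substitute θ = exp(2ξ)u.
Then θ_ξ = exp(2ξ)(u_ξ + 2u), θ_ξξ = exp(2ξ)(u_ξξ + 4u_ξ + 4u), θ_τ = exp(2ξ)u_τ; substituting and dividing by exp(2ξ), the lower-order terms cancel: u_τ = 2u_ξξ (standard heat equation).
Data for u: u(ξ,0) = exp(-2ξ)θ(ξ,0) = 3sin(2ξ) + 2sin(5ξ). The boundary conditions carry over: u(0,τ) = u(π,τ) = 0.
Separating variables: u = Σ c_n exp(-2n²τ) sin(nξ). From u(ξ,0) = 3sin(2ξ) + 2sin(5ξ): c_2=3, c_5=2.
So u(ξ,τ) = 3exp(-8τ)sin(2ξ) + 2exp(-50τ)sin(5ξ), and θ(ξ,τ) = exp(2ξ)u(ξ,τ).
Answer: θ(ξ, τ) = 3exp(2ξ)exp(-8τ)sin(2ξ) + 2exp(2ξ)exp(-50τ)sin(5ξ)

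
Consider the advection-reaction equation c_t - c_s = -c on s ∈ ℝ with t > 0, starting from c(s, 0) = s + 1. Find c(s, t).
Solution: Substitute c = exp(-t)u, i.e. u = exp(t)c.
By the product rule, c_t = exp(-t)(u_t - u), c_s = exp(-t)u_s.
Substituting into the PDE and dividing by exp(-t): u_t - u - u_s = -u.
The lower-order terms cancel, leaving the standard advection equation u_t - u_s = 0.
Initial data for u: u(s,0) = c(s,0) = s + 1.
Solve for u:
  By method of characteristics (waves move left with speed 1):
  Along characteristics s + t = const, u is constant, so u(s,t) = f(s + t) with f = u(·, 0).
Hence u(s,t) = s + t + 1.
Transform back: c(s,t) = exp(-t)u(s,t).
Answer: c(s, t) = sexp(-t) + texp(-t) + exp(-t)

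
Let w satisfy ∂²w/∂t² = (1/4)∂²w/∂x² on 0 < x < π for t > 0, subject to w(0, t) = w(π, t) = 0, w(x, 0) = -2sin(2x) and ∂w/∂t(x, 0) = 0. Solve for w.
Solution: Using separation of variables w = X(x)T(t):
Eigenfunctions: sin(nx), n = 1, 2, 3, ...
General solution: w(x, t) = Σ [A_n cos(n t/2) + B_n sin(n t/2)] sin(nx)
From w(x,0) = -2sin(2x): A_2=-2. From w_t(x,0) = 0: all B_n = 0.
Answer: w(x, t) = -2sin(2x)cos(t)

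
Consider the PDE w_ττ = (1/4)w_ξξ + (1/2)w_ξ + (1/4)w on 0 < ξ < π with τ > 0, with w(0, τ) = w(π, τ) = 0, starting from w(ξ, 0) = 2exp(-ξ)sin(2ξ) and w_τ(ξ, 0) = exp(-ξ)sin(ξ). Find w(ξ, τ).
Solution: Substitute w = exp(-ξ)u, i.e. u = exp(ξ)w.
By the product rule, w_ξ = exp(-ξ)(u_ξ - u), w_ξξ = exp(-ξ)(u_ξξ - 2u_ξ + u), w_ττ = exp(-ξ)u_ττ.
Substituting into the PDE and dividing by exp(-ξ): u_ττ = (1/4)(u_ξξ - 2u_ξ + u) + (1/2)(u_ξ - u) + (1/4)u.
The lower-order terms cancel, leaving the standard wave equation u_ττ = (1/4)u_ξξ.
Initial data for u: u(ξ,0) = exp(ξ)w(ξ,0) = 2sin(2ξ); u_τ(ξ,0) = exp(ξ)w_τ(ξ,0) = sin(ξ). The boundary conditions carry over: u(0,τ) = u(π,τ) = 0.
Solve for u:
  Using separation of variables u = X(ξ)T(τ):
  Eigenfunctions: sin(nξ), n = 1, 2, 3, ...
  General solution: u(ξ, τ) = Σ [A_n cos(n τ/2) + B_n sin(n τ/2)] sin(nξ)
  From u(ξ,0) = 2sin(2ξ): A_2=2. From u_τ(ξ,0) = sin(ξ), using u_τ(ξ,0) = Σ ω_n B_n sin(nξ) with ω_n = n/2: B_1 = 1/(1/2) = 2.
Hence u(ξ,τ) = 2sin(ξ)sin(τ/2) + 2sin(2ξ)cos(τ).
Transform back: w(ξ,τ) = exp(-ξ)u(ξ,τ).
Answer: w(ξ, τ) = 2exp(-ξ)sin(ξ)sin(τ/2) + 2exp(-ξ)sin(2ξ)cos(τ)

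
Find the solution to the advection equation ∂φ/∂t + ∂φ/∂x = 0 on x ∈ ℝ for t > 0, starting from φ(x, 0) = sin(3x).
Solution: By characteristics (dx/dt = 1), φ(x,t) = f(x - t) with f = φ(·, 0).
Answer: φ(x, t) = -sin(3t - 3x)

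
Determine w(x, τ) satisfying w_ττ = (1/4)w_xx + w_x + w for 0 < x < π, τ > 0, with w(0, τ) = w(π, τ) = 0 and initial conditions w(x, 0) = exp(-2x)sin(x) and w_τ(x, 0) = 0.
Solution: Substitute w = exp(-2x)u, i.e. u = exp(2x)w.
By the product rule, w_x = exp(-2x)(u_x - 2u), w_xx = exp(-2x)(u_xx - 4u_x + 4u), w_ττ = exp(-2x)u_ττ.
Substituting into the PDE and dividing by exp(-2x): u_ττ = (1/4)(u_xx - 4u_x + 4u) + (u_x - 2u) + u.
The lower-order terms cancel, leaving the standard wave equation u_ττ = (1/4)u_xx.
Initial data for u: u(x,0) = exp(2x)w(x,0) = sin(x); u_τ(x,0) = exp(2x)w_τ(x,0) = 0. The boundary conditions carry over: u(0,τ) = u(π,τ) = 0.
Solve for u:
  Using separation of variables u = X(x)T(τ):
  Eigenfunctions: sin(nx), n = 1, 2, 3, ...
  General solution: u(x, τ) = Σ [A_n cos(n τ/2) + B_n sin(n τ/2)] sin(nx)
  From u(x,0) = sin(x): A_1=1. From u_τ(x,0) = 0: all B_n = 0.
Hence u(x,τ) = sin(x)cos(τ/2).
Transform back: w(x,τ) = exp(-2x)u(x,τ).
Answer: w(x, τ) = exp(-2x)sin(x)cos(τ/2)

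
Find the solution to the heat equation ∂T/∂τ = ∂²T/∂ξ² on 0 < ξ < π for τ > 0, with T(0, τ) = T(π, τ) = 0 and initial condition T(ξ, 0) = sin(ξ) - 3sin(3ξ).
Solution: Separating variables: T = Σ c_n exp(-n²τ) sin(nξ). From T(ξ,0) = sin(ξ) - 3sin(3ξ): c_1=1, c_3=-3.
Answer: T(ξ, τ) = exp(-τ)sin(ξ) - 3exp(-9τ)sin(3ξ)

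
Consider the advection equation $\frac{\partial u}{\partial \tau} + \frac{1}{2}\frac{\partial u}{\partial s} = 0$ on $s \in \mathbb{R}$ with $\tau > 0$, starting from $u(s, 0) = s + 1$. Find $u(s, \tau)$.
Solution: By method of characteristics (waves move right with speed 1/2):
Along characteristics $s - \frac{1}{2}\tau =$ const, $u$ is constant, so $u(s,\tau) = f(s - \frac{1}{2}\tau)$ with $f = u( \cdot , 0)$.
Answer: $u(s, \tau) = -\frac{1}{2} \tau + s + 1$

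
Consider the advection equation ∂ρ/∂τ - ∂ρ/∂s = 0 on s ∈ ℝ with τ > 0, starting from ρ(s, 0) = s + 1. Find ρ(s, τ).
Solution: By method of characteristics (waves move left with speed 1):
Along characteristics s + τ = const, ρ is constant, so ρ(s,τ) = f(s + τ) with f = ρ(·, 0).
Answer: ρ(s, τ) = s + τ + 1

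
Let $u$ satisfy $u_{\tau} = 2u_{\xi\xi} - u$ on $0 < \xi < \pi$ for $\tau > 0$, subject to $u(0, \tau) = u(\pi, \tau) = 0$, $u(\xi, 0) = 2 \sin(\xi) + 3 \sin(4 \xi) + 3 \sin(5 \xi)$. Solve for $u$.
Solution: Substitute $u = e^{-\tau}w$, i.e. $w = e^{\tau}u$.
By the product rule, $u_{\tau} = e^{-\tau}(w_{\tau} - w)$, $u_{\xi\xi} = e^{-\tau}w_{\xi\xi}$.
Substituting into the PDE and dividing by $e^{-\tau}$: $w_{\tau} - w = 2w_{\xi\xi} - w$.
The lower-order terms cancel, leaving the standard heat equation $w_{\tau} = 2w_{\xi\xi}$.
Initial data for $w$: $w(\xi,0) = u(\xi,0) = 2 \sin(\xi) + 3 \sin(4 \xi) + 3 \sin(5 \xi)$. The boundary conditions carry over: $w(0,\tau) = w(\pi,\tau) = 0$.
Solve for $w$:
  Using separation of variables $w = X(\xi)T(\tau)$:
  Eigenfunctions: $\sin(n\xi)$, $n = 1, 2, 3, \ldots$
  General solution: $w(\xi, \tau) = \sum c_n \sin(n\xi) e^{-2n^2 \tau}$
  Matching $w(\xi,0) = 2 \sin(\xi) + 3 \sin(4 \xi) + 3 \sin(5 \xi)$ term by term: $c_1=2, c_4=3, c_5=3$.
Hence $w(\xi,\tau) = 2 e^{-2 \tau} \sin(\xi) + 3 e^{-32 \tau} \sin(4 \xi) + 3 e^{-50 \tau} \sin(5 \xi)$.
Transform back: $u(\xi,\tau) = e^{-\tau}w(\xi,\tau)$.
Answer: $u(\xi, \tau) = 2 e^{-3 \tau} \sin(\xi) + 3 e^{-33 \tau} \sin(4 \xi) + 3 e^{-51 \tau} \sin(5 \xi)$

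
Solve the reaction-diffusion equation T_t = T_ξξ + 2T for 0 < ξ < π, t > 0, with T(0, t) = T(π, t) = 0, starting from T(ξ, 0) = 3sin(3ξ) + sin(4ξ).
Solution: Substitute T = exp(2t)u, i.e. u = exp(-2t)T.
By the product rule, T_t = exp(2t)(u_t + 2u), T_ξξ = exp(2t)u_ξξ.
Substituting into the PDE and dividing by exp(2t): u_t + 2u = u_ξξ + 2u.
The lower-order terms cancel, leaving the standard heat equation u_t = u_ξξ.
Initial data for u: u(ξ,0) = T(ξ,0) = 3sin(3ξ) + sin(4ξ). The boundary conditions carry over: u(0,t) = u(π,t) = 0.
Solve for u:
  Using separation of variables u = X(ξ)G(t):
  Eigenfunctions: sin(nξ), n = 1, 2, 3, ...
  General solution: u(ξ, t) = Σ c_n sin(nξ) exp(-n² t)
  Matching u(ξ,0) = 3sin(3ξ) + sin(4ξ) term by term: c_3=3, c_4=1.
Hence u(ξ,t) = 3exp(-9t)sin(3ξ) + exp(-16t)sin(4ξ).
Transform back: T(ξ,t) = exp(2t)u(ξ,t).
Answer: T(ξ, t) = 3exp(-7t)sin(3ξ) + exp(-14t)sin(4ξ)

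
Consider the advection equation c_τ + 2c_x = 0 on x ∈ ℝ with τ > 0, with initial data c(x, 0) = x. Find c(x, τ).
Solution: By method of characteristics (waves move right with speed 2):
Along characteristics x - 2τ = const, c is constant, so c(x,τ) = f(x - 2τ) with f = c(·, 0).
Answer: c(x, τ) = x - 2τ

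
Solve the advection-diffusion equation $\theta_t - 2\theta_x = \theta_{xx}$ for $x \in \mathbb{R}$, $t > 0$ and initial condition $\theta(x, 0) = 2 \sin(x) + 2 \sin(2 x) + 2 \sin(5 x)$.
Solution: Change to a moving frame: let $\eta = x + 2t$, $\sigma = t$ and write $\theta(x,t) = u(\eta,\sigma)$.
By the chain rule $\theta_t = u_{\sigma} + 2u_{\eta}$, $\theta_x = u_{\eta}$, $\theta_{xx} = u_{\eta\eta}$.
Then $\theta_t - 2\theta_x = u_{\sigma}$: the advection term cancels and the PDE becomes the heat equation $u_{\sigma} = u_{\eta\eta}$ on $\eta \in \mathbb{R}$.
Initial data: $u(\eta,0) = \theta(\eta,0) = 2 \sin(\eta) + 2 \sin(2 \eta) + 2 \sin(5 \eta)$.
On $\eta \in \mathbb{R}$ each mode satisfies $(\sin(n\eta))'' = -n^2 \sin(n\eta)$, so $e^{-n^2\sigma} \sin(n\eta)$ solves the heat equation; by superposition $u(\eta,\sigma) = \sum c_n e^{-n^2\sigma} \sin(n\eta)$.
Reading off the coefficients: $c_1=2, c_2=2, c_5=2$, so $u(\eta,\sigma) = 2 e^{-\sigma} \sin(\eta) + 2 e^{-4 \sigma} \sin(2 \eta) + 2 e^{-25 \sigma} \sin(5 \eta)$.
Substituting back $\eta = x + 2t$, $\sigma = t$: $\theta(x,t) = u(x + 2t, t)$.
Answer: $\theta(x, t) = 2 e^{-t} \sin(2 t + x) + 2 e^{-4 t} \sin(4 t + 2 x) + 2 e^{-25 t} \sin(10 t + 5 x)$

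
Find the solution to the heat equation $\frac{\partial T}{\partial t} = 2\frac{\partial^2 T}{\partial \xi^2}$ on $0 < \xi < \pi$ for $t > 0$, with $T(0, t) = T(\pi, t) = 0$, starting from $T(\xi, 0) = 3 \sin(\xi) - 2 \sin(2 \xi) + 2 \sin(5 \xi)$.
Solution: Using separation of variables $T = X(\xi)G(t)$:
Eigenfunctions: $\sin(n\xi)$, $n = 1, 2, 3, \ldots$
General solution: $T(\xi, t) = \sum c_n \sin(n\xi) e^{-2n^2 t}$
Matching $T(\xi,0) = 3 \sin(\xi) - 2 \sin(2 \xi) + 2 \sin(5 \xi)$ term by term: $c_1=3, c_2=-2, c_5=2$.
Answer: $T(\xi, t) = 3 e^{-2 t} \sin(\xi) - 2 e^{-8 t} \sin(2 \xi) + 2 e^{-50 t} \sin(5 \xi)$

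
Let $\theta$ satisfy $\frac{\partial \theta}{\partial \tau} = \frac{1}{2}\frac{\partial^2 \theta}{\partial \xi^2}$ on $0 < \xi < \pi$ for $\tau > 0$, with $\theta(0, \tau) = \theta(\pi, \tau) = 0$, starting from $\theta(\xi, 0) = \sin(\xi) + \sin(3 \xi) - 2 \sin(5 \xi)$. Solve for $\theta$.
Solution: Using separation of variables $\theta = X(\xi)G(\tau)$:
Eigenfunctions: $\sin(n\xi)$, $n = 1, 2, 3, \ldots$
General solution: $\theta(\xi, \tau) = \sum c_n \sin(n\xi) e^{-n^2 \tau/2}$
Matching $\theta(\xi,0) = \sin(\xi) + \sin(3 \xi) - 2 \sin(5 \xi)$ term by term: $c_1=1, c_3=1, c_5=-2$.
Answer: $\theta(\xi, \tau) = e^{-\tau/2} \sin(\xi) + e^{-9 \tau/2} \sin(3 \xi) - 2 e^{-25 \tau/2} \sin(5 \xi)$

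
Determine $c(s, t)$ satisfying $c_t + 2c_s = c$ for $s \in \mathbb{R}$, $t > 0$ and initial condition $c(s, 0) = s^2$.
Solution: Substitute $c = e^{t}u$, i.e. $u = e^{-t}c$.
By the product rule, $c_t = e^{t}(u_t + u)$, $c_s = e^{t}u_s$.
Substituting into the PDE and dividing by $e^{t}$: $u_t + u + 2u_s = u$.
The lower-order terms cancel, leaving the standard advection equation $u_t + 2u_s = 0$.
Initial data for $u$: $u(s,0) = c(s,0) = s^2$.
Solve for $u$:
  By method of characteristics (waves move right with speed 2):
  Along characteristics $s - 2t =$ const, $u$ is constant, so $u(s,t) = f(s - 2t)$ with $f = u( \cdot , 0)$.
Hence $u(s,t) = s^2 - 4 s t + 4 t^2$.
Transform back: $c(s,t) = e^{t}u(s,t)$.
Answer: $c(s, t) = s^2 e^{t} - 4 s t e^{t} + 4 t^2 e^{t}$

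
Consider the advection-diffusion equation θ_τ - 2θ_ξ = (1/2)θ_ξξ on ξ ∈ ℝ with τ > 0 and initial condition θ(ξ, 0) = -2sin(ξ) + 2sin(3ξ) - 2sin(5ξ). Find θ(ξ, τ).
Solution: Change to a moving frame: let η = ξ + 2τ, σ = τ and write θ(ξ,τ) = u(η,σ).
By the chain rule θ_τ = u_σ + 2u_η, θ_ξ = u_η, θ_ξξ = u_ηη.
Then θ_τ - 2θ_ξ = u_σ: the advection term cancels and the PDE becomes the heat equation u_σ = (1/2)u_ηη on η ∈ ℝ.
Initial data: u(η,0) = θ(η,0) = -2sin(η) + 2sin(3η) - 2sin(5η).
On η ∈ ℝ each mode satisfies (sin(nη))″ = -n² sin(nη), so exp(-n²σ/2) sin(nη) solves the heat equation; by superposition u(η,σ) = Σ c_n exp(-n²σ/2) sin(nη).
Reading off the coefficients: c_1=-2, c_3=2, c_5=-2, so u(η,σ) = -2exp(-σ/2)sin(η) + 2exp(-9σ/2)sin(3η) - 2exp(-25σ/2)sin(5η).
Substituting back η = ξ + 2τ, σ = τ: θ(ξ,τ) = u(ξ + 2τ, τ).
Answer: θ(ξ, τ) = -2exp(-τ/2)sin(ξ + 2τ) + 2exp(-9τ/2)sin(3ξ + 6τ) - 2exp(-25τ/2)sin(5ξ + 10τ)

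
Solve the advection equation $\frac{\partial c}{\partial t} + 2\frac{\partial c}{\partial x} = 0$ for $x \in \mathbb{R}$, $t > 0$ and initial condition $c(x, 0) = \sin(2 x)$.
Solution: By method of characteristics (waves move right with speed 2):
Along characteristics $x - 2t =$ const, $c$ is constant, so $c(x,t) = f(x - 2t)$ with $f = c( \cdot , 0)$.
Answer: $c(x, t) = - \sin(4 t - 2 x)$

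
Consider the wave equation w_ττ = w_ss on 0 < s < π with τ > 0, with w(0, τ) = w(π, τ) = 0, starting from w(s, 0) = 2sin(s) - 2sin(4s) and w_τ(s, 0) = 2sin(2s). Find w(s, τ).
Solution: Using separation of variables w = X(s)T(τ):
Eigenfunctions: sin(ns), n = 1, 2, 3, ...
General solution: w(s, τ) = Σ [A_n cos(n τ) + B_n sin(n τ)] sin(ns)
From w(s,0) = 2sin(s) - 2sin(4s): A_1=2, A_4=-2. From w_τ(s,0) = 2sin(2s), using w_τ(s,0) = Σ ω_n B_n sin(ns) with ω_n = n: B_2 = 2/2 = 1.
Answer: w(s, τ) = 2sin(s)cos(τ) + sin(2s)sin(2τ) - 2sin(4s)cos(4τ)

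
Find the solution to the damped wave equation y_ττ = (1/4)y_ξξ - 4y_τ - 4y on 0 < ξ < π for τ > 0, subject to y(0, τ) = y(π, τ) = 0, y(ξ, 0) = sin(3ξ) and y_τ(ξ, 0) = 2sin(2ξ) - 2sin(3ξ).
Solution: Substitute y = exp(-2τ)u.
Then y_τ = exp(-2τ)(u_τ - 2u), y_ττ = exp(-2τ)(u_ττ - 4u_τ + 4u), y_ξξ = exp(-2τ)u_ξξ; substituting and dividing by exp(-2τ), the lower-order terms cancel: u_ττ = (1/4)u_ξξ (standard wave equation).
Data for u: u(ξ,0) = y(ξ,0) = sin(3ξ); u_τ(ξ,0) = y_τ(ξ,0) + 2y(ξ,0) = 2sin(2ξ). The boundary conditions carry over: u(0,τ) = u(π,τ) = 0.
Separating variables: u = Σ [A_n cos(ω_n τ) + B_n sin(ω_n τ)] sin(nξ), ω_n = n/2. From ICs (B_n = velocity coefficient / ω_n): A_3=1, B_2=2.
So u(ξ,τ) = 2sin(2ξ)sin(τ) + sin(3ξ)cos(3τ/2), and y(ξ,τ) = exp(-2τ)u(ξ,τ).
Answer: y(ξ, τ) = 2exp(-2τ)sin(2ξ)sin(τ) + exp(-2τ)sin(3ξ)cos(3τ/2)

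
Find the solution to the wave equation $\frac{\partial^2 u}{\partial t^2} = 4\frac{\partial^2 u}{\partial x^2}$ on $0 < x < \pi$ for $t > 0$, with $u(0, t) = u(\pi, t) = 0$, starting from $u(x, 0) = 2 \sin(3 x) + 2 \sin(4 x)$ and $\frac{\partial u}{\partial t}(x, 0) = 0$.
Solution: Separating variables: $u = \sum [A_n \cos(\omega_n t) + B_n \sin(\omega_n t)] \sin(nx)$, $\omega_n = 2n$. From ICs: $A_3=2, A_4=2$.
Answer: $u(x, t) = 2 \sin(3 x) \cos(6 t) + 2 \sin(4 x) \cos(8 t)$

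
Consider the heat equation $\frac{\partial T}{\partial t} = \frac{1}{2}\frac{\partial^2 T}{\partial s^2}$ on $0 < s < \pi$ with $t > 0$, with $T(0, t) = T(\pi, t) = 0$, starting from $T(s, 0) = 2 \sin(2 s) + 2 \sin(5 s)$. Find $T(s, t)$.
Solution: Separating variables: $T = \sum c_n e^{-n^2t/2} \sin(ns)$. From $T(s,0) = 2 \sin(2 s) + 2 \sin(5 s)$: $c_2=2, c_5=2$.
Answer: $T(s, t) = 2 e^{-2 t} \sin(2 s) + 2 e^{-25 t/2} \sin(5 s)$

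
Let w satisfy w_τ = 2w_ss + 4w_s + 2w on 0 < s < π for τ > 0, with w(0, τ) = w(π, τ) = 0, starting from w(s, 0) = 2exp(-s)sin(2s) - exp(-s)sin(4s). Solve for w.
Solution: Substitute w = exp(-s)u.
Then w_s = exp(-s)(u_s - u), w_ss = exp(-s)(u_ss - 2u_s + u), w_τ = exp(-s)u_τ; substituting and dividing by exp(-s), the lower-order terms cancel: u_τ = 2u_ss (standard heat equation).
Data for u: u(s,0) = exp(s)w(s,0) = 2sin(2s) - sin(4s). The boundary conditions carry over: u(0,τ) = u(π,τ) = 0.
Separating variables: u = Σ c_n exp(-2n²τ) sin(ns). From u(s,0) = 2sin(2s) - sin(4s): c_2=2, c_4=-1.
So u(s,τ) = 2exp(-8τ)sin(2s) - exp(-32τ)sin(4s), and w(s,τ) = exp(-s)u(s,τ).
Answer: w(s, τ) = 2exp(-s)exp(-8τ)sin(2s) - exp(-s)exp(-32τ)sin(4s)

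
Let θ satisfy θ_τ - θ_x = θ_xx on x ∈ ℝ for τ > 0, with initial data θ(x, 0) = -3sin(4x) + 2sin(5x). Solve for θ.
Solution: Moving frame: η = x + τ, σ = τ, θ = u(η,σ), so θ_τ = u_σ + u_η and θ_xx = u_ηη.
Hence θ_τ - θ_x = u_σ and the PDE becomes the heat equation u_σ = u_ηη on η ∈ ℝ.
Initial data: u(η,0) = θ(η,0) = -3sin(4η) + 2sin(5η). Each mode sin(nη) decays as exp(-n²σ) on ℝ, so u(η,σ) = Σ c_n exp(-n²σ) sin(nη) with c_4=-3, c_5=2: u(η,σ) = -3exp(-16σ)sin(4η) + 2exp(-25σ)sin(5η).
Substituting back: θ(x,τ) = u(x + τ, τ).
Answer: θ(x, τ) = -3exp(-16τ)sin(4x + 4τ) + 2exp(-25τ)sin(5x + 5τ)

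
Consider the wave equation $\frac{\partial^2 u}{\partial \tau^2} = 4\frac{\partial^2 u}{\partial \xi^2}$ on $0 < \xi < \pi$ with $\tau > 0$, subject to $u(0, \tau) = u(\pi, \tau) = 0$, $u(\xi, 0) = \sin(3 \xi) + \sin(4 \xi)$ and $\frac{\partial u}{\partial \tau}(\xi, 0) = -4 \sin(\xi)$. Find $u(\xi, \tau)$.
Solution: Using separation of variables $u = X(\xi)T(\tau)$:
Eigenfunctions: $\sin(n\xi)$, $n = 1, 2, 3, \ldots$
General solution: $u(\xi, \tau) = \sum [A_n \cos(2n \tau) + B_n \sin(2n \tau)] \sin(n\xi)$
From $u(\xi,0) = \sin(3 \xi) + \sin(4 \xi)$: $A_3=1, A_4=1$. From $u_{\tau}(\xi,0) = -4 \sin(\xi)$, using $u_{\tau}(\xi,0) = \sum \omega_n B_n \sin(n\xi)$ with $\omega_n = 2n$: $B_1 = (-4)/2 = -2$.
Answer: $u(\xi, \tau) = -2 \sin(2 \tau) \sin(\xi) + \sin(3 \xi) \cos(6 \tau) + \sin(4 \xi) \cos(8 \tau)$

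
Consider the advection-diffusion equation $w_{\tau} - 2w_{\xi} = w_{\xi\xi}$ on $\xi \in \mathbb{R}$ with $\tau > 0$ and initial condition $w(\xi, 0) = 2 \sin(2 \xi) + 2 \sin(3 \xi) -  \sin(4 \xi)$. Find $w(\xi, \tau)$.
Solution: Moving frame: $\eta = \xi + 2\tau$, $\sigma = \tau$, $w = u(\eta,\sigma)$, so $w_{\tau} = u_{\sigma} + 2u_{\eta}$ and $w_{\xi\xi} = u_{\eta\eta}$.
Hence $w_{\tau} - 2w_{\xi} = u_{\sigma}$ and the PDE becomes the heat equation $u_{\sigma} = u_{\eta\eta}$ on $\eta \in \mathbb{R}$.
Initial data: $u(\eta,0) = w(\eta,0) = 2 \sin(2 \eta) + 2 \sin(3 \eta) - \sin(4 \eta)$. Each mode $\sin(n\eta)$ decays as $e^{-n^2\sigma}$ on $\mathbb{R}$, so $u(\eta,\sigma) = \sum c_n e^{-n^2\sigma} \sin(n\eta)$ with $c_2=2, c_3=2, c_4=-1$: $u(\eta,\sigma) = 2 e^{-4 \sigma} \sin(2 \eta) + 2 e^{-9 \sigma} \sin(3 \eta) - e^{-16 \sigma} \sin(4 \eta)$.
Substituting back: $w(\xi,\tau) = u(\xi + 2\tau, \tau)$.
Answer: $w(\xi, \tau) = 2 e^{-4 \tau} \sin(4 \tau + 2 \xi) + 2 e^{-9 \tau} \sin(6 \tau + 3 \xi) -  e^{-16 \tau} \sin(8 \tau + 4 \xi)$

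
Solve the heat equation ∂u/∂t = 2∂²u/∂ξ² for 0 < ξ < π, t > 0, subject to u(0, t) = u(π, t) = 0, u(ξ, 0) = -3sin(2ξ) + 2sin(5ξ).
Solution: Using separation of variables u = X(ξ)T(t):
Eigenfunctions: sin(nξ), n = 1, 2, 3, ...
General solution: u(ξ, t) = Σ c_n sin(nξ) exp(-2n² t)
Matching u(ξ,0) = -3sin(2ξ) + 2sin(5ξ) term by term: c_2=-3, c_5=2.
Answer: u(ξ, t) = -3exp(-8t)sin(2ξ) + 2exp(-50t)sin(5ξ)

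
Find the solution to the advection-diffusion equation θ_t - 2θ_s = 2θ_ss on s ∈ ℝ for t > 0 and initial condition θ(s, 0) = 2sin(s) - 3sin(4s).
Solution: Change to a moving frame: let η = s + 2t, σ = t and write θ(s,t) = u(η,σ).
By the chain rule θ_t = u_σ + 2u_η, θ_s = u_η, θ_ss = u_ηη.
Then θ_t - 2θ_s = u_σ: the advection term cancels and the PDE becomes the heat equation u_σ = 2u_ηη on η ∈ ℝ.
Initial data: u(η,0) = θ(η,0) = 2sin(η) - 3sin(4η).
On η ∈ ℝ each mode satisfies (sin(nη))″ = -n² sin(nη), so exp(-2n²σ) sin(nη) solves the heat equation; by superposition u(η,σ) = Σ c_n exp(-2n²σ) sin(nη).
Reading off the coefficients: c_1=2, c_4=-3, so u(η,σ) = 2exp(-2σ)sin(η) - 3exp(-32σ)sin(4η).
Substituting back η = s + 2t, σ = t: θ(s,t) = u(s + 2t, t).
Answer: θ(s, t) = 2exp(-2t)sin(s + 2t) - 3exp(-32t)sin(4s + 8t)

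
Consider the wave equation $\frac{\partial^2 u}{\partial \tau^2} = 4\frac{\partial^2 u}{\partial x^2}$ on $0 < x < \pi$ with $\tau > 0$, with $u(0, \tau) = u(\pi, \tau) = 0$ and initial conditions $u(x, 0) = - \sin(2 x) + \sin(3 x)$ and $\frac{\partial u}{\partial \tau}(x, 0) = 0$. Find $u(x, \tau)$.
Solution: Using separation of variables $u = X(x)T(\tau)$:
Eigenfunctions: $\sin(nx)$, $n = 1, 2, 3, \ldots$
General solution: $u(x, \tau) = \sum [A_n \cos(2n \tau) + B_n \sin(2n \tau)] \sin(nx)$
From $u(x,0) = - \sin(2 x) + \sin(3 x)$: $A_2=-1, A_3=1$. From $u_{\tau}(x,0) = 0$: all $B_n = 0$.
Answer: $u(x, \tau) = - \sin(2 x) \cos(4 \tau) + \sin(3 x) \cos(6 \tau)$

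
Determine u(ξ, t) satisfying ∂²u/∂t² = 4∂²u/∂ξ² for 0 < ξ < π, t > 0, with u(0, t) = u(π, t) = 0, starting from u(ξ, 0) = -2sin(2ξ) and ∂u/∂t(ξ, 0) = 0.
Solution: Using separation of variables u = X(ξ)T(t):
Eigenfunctions: sin(nξ), n = 1, 2, 3, ...
General solution: u(ξ, t) = Σ [A_n cos(2n t) + B_n sin(2n t)] sin(nξ)
From u(ξ,0) = -2sin(2ξ): A_2=-2. From u_t(ξ,0) = 0: all B_n = 0.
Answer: u(ξ, t) = -2sin(2ξ)cos(4t)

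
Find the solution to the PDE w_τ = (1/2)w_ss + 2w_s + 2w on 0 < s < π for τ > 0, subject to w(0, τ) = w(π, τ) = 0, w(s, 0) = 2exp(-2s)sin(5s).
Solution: Substitute w = exp(-2s)u, i.e. u = exp(2s)w.
By the product rule, w_s = exp(-2s)(u_s - 2u), w_ss = exp(-2s)(u_ss - 4u_s + 4u), w_τ = exp(-2s)u_τ.
Substituting into the PDE and dividing by exp(-2s): u_τ = (1/2)(u_ss - 4u_s + 4u) + 2(u_s - 2u) + 2u.
The lower-order terms cancel, leaving the standard heat equation u_τ = (1/2)u_ss.
Initial data for u: u(s,0) = exp(2s)w(s,0) = 2sin(5s). The boundary conditions carry over: u(0,τ) = u(π,τ) = 0.
Solve for u:
  Using separation of variables u = X(s)T(τ):
  Eigenfunctions: sin(ns), n = 1, 2, 3, ...
  General solution: u(s, τ) = Σ c_n sin(ns) exp(-n² τ/2)
  Matching u(s,0) = 2sin(5s) term by term: c_5=2.
Hence u(s,τ) = 2exp(-25τ/2)sin(5s).
Transform back: w(s,τ) = exp(-2s)u(s,τ).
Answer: w(s, τ) = 2exp(-2s)exp(-25τ/2)sin(5s)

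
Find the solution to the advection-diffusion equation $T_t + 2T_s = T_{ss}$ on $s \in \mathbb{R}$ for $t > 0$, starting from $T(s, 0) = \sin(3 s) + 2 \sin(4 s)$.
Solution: Change to a moving frame: let $\eta = s - 2t$, $\sigma = t$ and write $T(s,t) = u(\eta,\sigma)$.
By the chain rule $T_t = u_{\sigma} - 2u_{\eta}$, $T_s = u_{\eta}$, $T_{ss} = u_{\eta\eta}$.
Then $T_t + 2T_s = u_{\sigma}$: the advection term cancels and the PDE becomes the heat equation $u_{\sigma} = u_{\eta\eta}$ on $\eta \in \mathbb{R}$.
Initial data: $u(\eta,0) = T(\eta,0) = \sin(3 \eta) + 2 \sin(4 \eta)$.
On $\eta \in \mathbb{R}$ each mode satisfies $(\sin(n\eta))'' = -n^2 \sin(n\eta)$, so $e^{-n^2\sigma} \sin(n\eta)$ solves the heat equation; by superposition $u(\eta,\sigma) = \sum c_n e^{-n^2\sigma} \sin(n\eta)$.
Reading off the coefficients: $c_3=1, c_4=2$, so $u(\eta,\sigma) = e^{-9 \sigma} \sin(3 \eta) + 2 e^{-16 \sigma} \sin(4 \eta)$.
Substituting back $\eta = s - 2t$, $\sigma = t$: $T(s,t) = u(s - 2t, t)$.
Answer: $T(s, t) = e^{-9 t} \sin(3 s - 6 t) + 2 e^{-16 t} \sin(4 s - 8 t)$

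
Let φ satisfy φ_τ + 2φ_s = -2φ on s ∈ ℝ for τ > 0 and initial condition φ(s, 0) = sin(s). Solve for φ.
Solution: Substitute φ = exp(-2τ)u, i.e. u = exp(2τ)φ.
By the product rule, φ_τ = exp(-2τ)(u_τ - 2u), φ_s = exp(-2τ)u_s.
Substituting into the PDE and dividing by exp(-2τ): u_τ - 2u + 2u_s = -2u.
The lower-order terms cancel, leaving the standard advection equation u_τ + 2u_s = 0.
Initial data for u: u(s,0) = φ(s,0) = sin(s).
Solve for u:
  By method of characteristics (waves move right with speed 2):
  Along characteristics s - 2τ = const, u is constant, so u(s,τ) = f(s - 2τ) with f = u(·, 0).
Hence u(s,τ) = sin(s - 2τ).
Transform back: φ(s,τ) = exp(-2τ)u(s,τ).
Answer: φ(s, τ) = exp(-2τ)sin(s - 2τ)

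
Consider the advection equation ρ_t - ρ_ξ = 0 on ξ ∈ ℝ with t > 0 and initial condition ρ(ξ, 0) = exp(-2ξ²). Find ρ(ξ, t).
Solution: By method of characteristics (waves move left with speed 1):
Along characteristics ξ + t = const, ρ is constant, so ρ(ξ,t) = f(ξ + t) with f = ρ(·, 0).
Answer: ρ(ξ, t) = exp(-2(t + ξ)²)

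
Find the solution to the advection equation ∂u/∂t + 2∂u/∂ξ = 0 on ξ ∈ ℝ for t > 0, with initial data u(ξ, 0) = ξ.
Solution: By characteristics (dξ/dt = 2), u(ξ,t) = f(ξ - 2t) with f = u(·, 0).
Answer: u(ξ, t) = -2t + ξ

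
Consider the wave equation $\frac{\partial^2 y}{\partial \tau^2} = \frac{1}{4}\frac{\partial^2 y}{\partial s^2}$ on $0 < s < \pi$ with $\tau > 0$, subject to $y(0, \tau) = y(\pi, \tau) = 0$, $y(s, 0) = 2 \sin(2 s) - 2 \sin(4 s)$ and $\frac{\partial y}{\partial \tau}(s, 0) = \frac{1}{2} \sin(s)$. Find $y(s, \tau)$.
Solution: Using separation of variables $y = X(s)T(\tau)$:
Eigenfunctions: $\sin(ns)$, $n = 1, 2, 3, \ldots$
General solution: $y(s, \tau) = \sum [A_n \cos(n \tau/2) + B_n \sin(n \tau/2)] \sin(ns)$
From $y(s,0) = 2 \sin(2 s) - 2 \sin(4 s)$: $A_2=2, A_4=-2$. From $y_{\tau}(s,0) = \frac{1}{2} \sin(s)$, using $y_{\tau}(s,0) = \sum \omega_n B_n \sin(ns)$ with $\omega_n = n/2$: $B_1 = (1/2)/(1/2) = 1$.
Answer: $y(s, \tau) = \sin(\tau/2) \sin(s) + 2 \sin(2 s) \cos(\tau) - 2 \sin(4 s) \cos(2 \tau)$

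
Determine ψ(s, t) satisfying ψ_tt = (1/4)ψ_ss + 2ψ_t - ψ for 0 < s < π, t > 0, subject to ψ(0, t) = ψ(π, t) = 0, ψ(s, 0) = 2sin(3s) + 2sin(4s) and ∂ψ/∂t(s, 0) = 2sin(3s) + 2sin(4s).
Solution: Substitute ψ = exp(t)u, i.e. u = exp(-t)ψ.
By the product rule, ψ_t = exp(t)(u_t + u), ψ_tt = exp(t)(u_tt + 2u_t + u), ψ_ss = exp(t)u_ss.
Substituting into the PDE and dividing by exp(t): u_tt + 2u_t + u = (1/4)u_ss + 2(u_t + u) - u.
The lower-order terms cancel, leaving the standard wave equation u_tt = (1/4)u_ss.
Initial data for u: u(s,0) = ψ(s,0) = 2sin(3s) + 2sin(4s); u_t(s,0) = ψ_t(s,0) - ψ(s,0) = 0. The boundary conditions carry over: u(0,t) = u(π,t) = 0.
Solve for u:
  Using separation of variables u = X(s)T(t):
  Eigenfunctions: sin(ns), n = 1, 2, 3, ...
  General solution: u(s, t) = Σ [A_n cos(n t/2) + B_n sin(n t/2)] sin(ns)
  From u(s,0) = 2sin(3s) + 2sin(4s): A_3=2, A_4=2. From u_t(s,0) = 0: all B_n = 0.
Hence u(s,t) = 2sin(3s)cos(3t/2) + 2sin(4s)cos(2t).
Transform back: ψ(s,t) = exp(t)u(s,t).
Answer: ψ(s, t) = 2exp(t)sin(3s)cos(3t/2) + 2exp(t)sin(4s)cos(2t)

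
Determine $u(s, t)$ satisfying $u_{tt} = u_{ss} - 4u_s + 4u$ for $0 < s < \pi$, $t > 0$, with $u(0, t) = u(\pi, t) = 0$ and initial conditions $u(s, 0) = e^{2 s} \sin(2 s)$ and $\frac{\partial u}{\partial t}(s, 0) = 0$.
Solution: Substitute $u = e^{2s}w$.
Then $u_s = e^{2s}(w_s + 2w)$, $u_{ss} = e^{2s}(w_{ss} + 4w_s + 4w)$, $u_{tt} = e^{2s}w_{tt}$; substituting and dividing by $e^{2s}$, the lower-order terms cancel: $w_{tt} = w_{ss}$ (standard wave equation).
Data for $w$: $w(s,0) = e^{-2s}u(s,0) = \sin(2 s)$; $w_t(s,0) = e^{-2s}u_t(s,0) = 0$. The boundary conditions carry over: $w(0,t) = w(\pi,t) = 0$.
Separating variables: $w = \sum [A_n \cos(\omega_n t) + B_n \sin(\omega_n t)] \sin(ns)$, $\omega_n = n$. From ICs: $A_2=1$.
So $w(s,t) = \sin(2 s) \cos(2 t)$, and $u(s,t) = e^{2s}w(s,t)$.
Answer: $u(s, t) = e^{2 s} \sin(2 s) \cos(2 t)$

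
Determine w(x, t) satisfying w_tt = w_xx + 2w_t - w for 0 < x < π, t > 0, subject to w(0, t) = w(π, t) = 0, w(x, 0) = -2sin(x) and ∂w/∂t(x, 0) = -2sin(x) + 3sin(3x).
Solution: Substitute w = exp(t)u, i.e. u = exp(-t)w.
By the product rule, w_t = exp(t)(u_t + u), w_tt = exp(t)(u_tt + 2u_t + u), w_xx = exp(t)u_xx.
Substituting into the PDE and dividing by exp(t): u_tt + 2u_t + u = u_xx + 2(u_t + u) - u.
The lower-order terms cancel, leaving the standard wave equation u_tt = u_xx.
Initial data for u: u(x,0) = w(x,0) = -2sin(x); u_t(x,0) = w_t(x,0) - w(x,0) = 3sin(3x). The boundary conditions carry over: u(0,t) = u(π,t) = 0.
Solve for u:
  Using separation of variables u = X(x)T(t):
  Eigenfunctions: sin(nx), n = 1, 2, 3, ...
  General solution: u(x, t) = Σ [A_n cos(n t) + B_n sin(n t)] sin(nx)
  From u(x,0) = -2sin(x): A_1=-2. From u_t(x,0) = 3sin(3x), using u_t(x,0) = Σ ω_n B_n sin(nx) with ω_n = n: B_3 = 3/3 = 1.
Hence u(x,t) = sin(3t)sin(3x) - 2sin(x)cos(t).
Transform back: w(x,t) = exp(t)u(x,t).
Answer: w(x, t) = exp(t)sin(3t)sin(3x) - 2exp(t)sin(x)cos(t)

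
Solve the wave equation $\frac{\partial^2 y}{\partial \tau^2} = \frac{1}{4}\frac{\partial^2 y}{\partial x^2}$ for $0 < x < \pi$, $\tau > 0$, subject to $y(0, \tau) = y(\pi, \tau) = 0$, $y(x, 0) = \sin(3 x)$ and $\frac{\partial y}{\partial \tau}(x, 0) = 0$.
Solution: Using separation of variables $y = X(x)T(\tau)$:
Eigenfunctions: $\sin(nx)$, $n = 1, 2, 3, \ldots$
General solution: $y(x, \tau) = \sum [A_n \cos(n \tau/2) + B_n \sin(n \tau/2)] \sin(nx)$
From $y(x,0) = \sin(3 x)$: $A_3=1$. From $y_{\tau}(x,0) = 0$: all $B_n = 0$.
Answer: $y(x, \tau) = \sin(3 x) \cos(3 \tau/2)$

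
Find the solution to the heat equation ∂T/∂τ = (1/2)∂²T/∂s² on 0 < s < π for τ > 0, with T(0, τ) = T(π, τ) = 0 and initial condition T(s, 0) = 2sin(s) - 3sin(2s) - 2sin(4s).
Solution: Separating variables: T = Σ c_n exp(-n²τ/2) sin(ns). From T(s,0) = 2sin(s) - 3sin(2s) - 2sin(4s): c_1=2, c_2=-3, c_4=-2.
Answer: T(s, τ) = -3exp(-2τ)sin(2s) - 2exp(-8τ)sin(4s) + 2exp(-τ/2)sin(s)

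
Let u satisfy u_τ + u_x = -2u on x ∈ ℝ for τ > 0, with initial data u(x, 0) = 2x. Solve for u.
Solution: Substitute u = exp(-2τ)w, i.e. w = exp(2τ)u.
By the product rule, u_τ = exp(-2τ)(w_τ - 2w), u_x = exp(-2τ)w_x.
Substituting into the PDE and dividing by exp(-2τ): w_τ - 2w + w_x = -2w.
The lower-order terms cancel, leaving the standard advection equation w_τ + w_x = 0.
Initial data for w: w(x,0) = u(x,0) = 2x.
Solve for w:
  By method of characteristics (waves move right with speed 1):
  Along characteristics x - τ = const, w is constant, so w(x,τ) = f(x - τ) with f = w(·, 0).
Hence w(x,τ) = 2x - 2τ.
Transform back: u(x,τ) = exp(-2τ)w(x,τ).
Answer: u(x, τ) = 2xexp(-2τ) - 2τexp(-2τ)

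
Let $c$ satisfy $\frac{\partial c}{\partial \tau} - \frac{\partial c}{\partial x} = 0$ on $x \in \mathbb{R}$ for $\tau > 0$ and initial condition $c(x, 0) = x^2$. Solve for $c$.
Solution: By characteristics ($dx/d\tau = -1$), $c(x,\tau) = f(x + \tau)$ with $f = c( \cdot , 0)$.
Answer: $c(x, \tau) = \tau^2 + 2 \tau x + x^2$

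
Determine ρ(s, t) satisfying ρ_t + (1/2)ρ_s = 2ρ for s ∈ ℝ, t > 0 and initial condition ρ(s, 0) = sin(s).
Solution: Substitute ρ = exp(2t)u, i.e. u = exp(-2t)ρ.
By the product rule, ρ_t = exp(2t)(u_t + 2u), ρ_s = exp(2t)u_s.
Substituting into the PDE and dividing by exp(2t): u_t + 2u + (1/2)u_s = 2u.
The lower-order terms cancel, leaving the standard advection equation u_t + (1/2)u_s = 0.
Initial data for u: u(s,0) = ρ(s,0) = sin(s).
Solve for u:
  By method of characteristics (waves move right with speed 1/2):
  Along characteristics s - (1/2)t = const, u is constant, so u(s,t) = f(s - (1/2)t) with f = u(·, 0).
Hence u(s,t) = sin(s - t/2).
Transform back: ρ(s,t) = exp(2t)u(s,t).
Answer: ρ(s, t) = exp(2t)sin(s - t/2)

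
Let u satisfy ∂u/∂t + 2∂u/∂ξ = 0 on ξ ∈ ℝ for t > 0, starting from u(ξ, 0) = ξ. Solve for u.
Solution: By method of characteristics (waves move right with speed 2):
Along characteristics ξ - 2t = const, u is constant, so u(ξ,t) = f(ξ - 2t) with f = u(·, 0).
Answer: u(ξ, t) = -2t + ξ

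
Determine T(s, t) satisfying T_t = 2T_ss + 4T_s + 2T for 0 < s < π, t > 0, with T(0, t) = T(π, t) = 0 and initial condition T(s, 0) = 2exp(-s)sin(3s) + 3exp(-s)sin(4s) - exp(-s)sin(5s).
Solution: Substitute T = exp(-s)u.
Then T_s = exp(-s)(u_s - u), T_ss = exp(-s)(u_ss - 2u_s + u), T_t = exp(-s)u_t; substituting and dividing by exp(-s), the lower-order terms cancel: u_t = 2u_ss (standard heat equation).
Data for u: u(s,0) = exp(s)T(s,0) = 2sin(3s) + 3sin(4s) - sin(5s). The boundary conditions carry over: u(0,t) = u(π,t) = 0.
Separating variables: u = Σ c_n exp(-2n²t) sin(ns). From u(s,0) = 2sin(3s) + 3sin(4s) - sin(5s): c_3=2, c_4=3, c_5=-1.
So u(s,t) = 2exp(-18t)sin(3s) + 3exp(-32t)sin(4s) - exp(-50t)sin(5s), and T(s,t) = exp(-s)u(s,t).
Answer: T(s, t) = 2exp(-s)exp(-18t)sin(3s) + 3exp(-s)exp(-32t)sin(4s) - exp(-s)exp(-50t)sin(5s)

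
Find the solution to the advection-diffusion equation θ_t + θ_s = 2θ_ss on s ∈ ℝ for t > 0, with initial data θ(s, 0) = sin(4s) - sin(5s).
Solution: Moving frame: η = s - t, σ = t, θ = u(η,σ), so θ_t = u_σ - u_η and θ_ss = u_ηη.
Hence θ_t + θ_s = u_σ and the PDE becomes the heat equation u_σ = 2u_ηη on η ∈ ℝ.
Initial data: u(η,0) = θ(η,0) = sin(4η) - sin(5η). Each mode sin(nη) decays as exp(-2n²σ) on ℝ, so u(η,σ) = Σ c_n exp(-2n²σ) sin(nη) with c_4=1, c_5=-1: u(η,σ) = exp(-32σ)sin(4η) - exp(-50σ)sin(5η).
Substituting back: θ(s,t) = u(s - t, t).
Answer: θ(s, t) = exp(-32t)sin(4s - 4t) - exp(-50t)sin(5s - 5t)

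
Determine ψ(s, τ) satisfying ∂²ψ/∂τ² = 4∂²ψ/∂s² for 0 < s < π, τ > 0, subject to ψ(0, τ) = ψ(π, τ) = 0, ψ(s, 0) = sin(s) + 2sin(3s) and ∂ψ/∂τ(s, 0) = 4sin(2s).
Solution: Using separation of variables ψ = X(s)T(τ):
Eigenfunctions: sin(ns), n = 1, 2, 3, ...
General solution: ψ(s, τ) = Σ [A_n cos(2n τ) + B_n sin(2n τ)] sin(ns)
From ψ(s,0) = sin(s) + 2sin(3s): A_1=1, A_3=2. From ψ_τ(s,0) = 4sin(2s), using ψ_τ(s,0) = Σ ω_n B_n sin(ns) with ω_n = 2n: B_2 = 4/4 = 1.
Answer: ψ(s, τ) = sin(s)cos(2τ) + sin(2s)sin(4τ) + 2sin(3s)cos(6τ)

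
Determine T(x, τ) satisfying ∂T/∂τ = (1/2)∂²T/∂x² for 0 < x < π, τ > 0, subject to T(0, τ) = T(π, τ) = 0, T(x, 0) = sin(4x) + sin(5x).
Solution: Using separation of variables T = X(x)G(τ):
Eigenfunctions: sin(nx), n = 1, 2, 3, ...
General solution: T(x, τ) = Σ c_n sin(nx) exp(-n² τ/2)
Matching T(x,0) = sin(4x) + sin(5x) term by term: c_4=1, c_5=1.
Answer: T(x, τ) = exp(-8τ)sin(4x) + exp(-25τ/2)sin(5x)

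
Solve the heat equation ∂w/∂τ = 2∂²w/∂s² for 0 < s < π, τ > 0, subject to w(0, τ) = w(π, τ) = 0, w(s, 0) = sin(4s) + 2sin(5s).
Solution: Using separation of variables w = X(s)T(τ):
Eigenfunctions: sin(ns), n = 1, 2, 3, ...
General solution: w(s, τ) = Σ c_n sin(ns) exp(-2n² τ)
Matching w(s,0) = sin(4s) + 2sin(5s) term by term: c_4=1, c_5=2.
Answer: w(s, τ) = exp(-32τ)sin(4s) + 2exp(-50τ)sin(5s)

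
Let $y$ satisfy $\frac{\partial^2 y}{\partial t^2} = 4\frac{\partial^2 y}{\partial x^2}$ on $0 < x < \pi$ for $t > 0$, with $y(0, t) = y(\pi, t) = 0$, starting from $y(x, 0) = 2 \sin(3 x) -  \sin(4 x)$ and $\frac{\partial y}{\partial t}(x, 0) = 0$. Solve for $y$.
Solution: Separating variables: $y = \sum [A_n \cos(\omega_n t) + B_n \sin(\omega_n t)] \sin(nx)$, $\omega_n = 2n$. From ICs: $A_3=2, A_4=-1$.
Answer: $y(x, t) = 2 \sin(3 x) \cos(6 t) -  \sin(4 x) \cos(8 t)$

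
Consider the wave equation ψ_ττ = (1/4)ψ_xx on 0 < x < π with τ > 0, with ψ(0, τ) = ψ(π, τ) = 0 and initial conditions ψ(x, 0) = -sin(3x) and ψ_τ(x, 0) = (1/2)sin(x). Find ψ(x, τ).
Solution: Separating variables: ψ = Σ [A_n cos(ω_n τ) + B_n sin(ω_n τ)] sin(nx), ω_n = n/2. From ICs (B_n = velocity coefficient / ω_n): A_3=-1, B_1=1.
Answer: ψ(x, τ) = sin(x)sin(τ/2) - sin(3x)cos(3τ/2)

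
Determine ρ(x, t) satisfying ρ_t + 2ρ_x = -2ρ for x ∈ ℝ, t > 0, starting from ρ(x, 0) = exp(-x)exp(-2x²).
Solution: Substitute ρ = exp(-x)u, i.e. u = exp(x)ρ.
By the product rule, ρ_x = exp(-x)(u_x - u), ρ_t = exp(-x)u_t.
Substituting into the PDE and dividing by exp(-x): u_t + 2(u_x - u) = -2u.
The lower-order terms cancel, leaving the standard advection equation u_t + 2u_x = 0.
Initial data for u: u(x,0) = exp(x)ρ(x,0) = exp(-2x²).
Solve for u:
  By method of characteristics (waves move right with speed 2):
  Along characteristics x - 2t = const, u is constant, so u(x,t) = f(x - 2t) with f = u(·, 0).
Hence u(x,t) = exp(-2(-2t + x)²).
Transform back: ρ(x,t) = exp(-x)u(x,t).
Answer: ρ(x, t) = exp(-x)exp(-2(-2t + x)²)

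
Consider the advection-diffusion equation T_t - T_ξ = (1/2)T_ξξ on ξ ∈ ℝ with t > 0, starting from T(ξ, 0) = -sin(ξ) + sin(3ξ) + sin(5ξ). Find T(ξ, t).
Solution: Change to a moving frame: let η = ξ + t, σ = t and write T(ξ,t) = u(η,σ).
By the chain rule T_t = u_σ + u_η, T_ξ = u_η, T_ξξ = u_ηη.
Then T_t - T_ξ = u_σ: the advection term cancels and the PDE becomes the heat equation u_σ = (1/2)u_ηη on η ∈ ℝ.
Initial data: u(η,0) = T(η,0) = -sin(η) + sin(3η) + sin(5η).
On η ∈ ℝ each mode satisfies (sin(nη))″ = -n² sin(nη), so exp(-n²σ/2) sin(nη) solves the heat equation; by superposition u(η,σ) = Σ c_n exp(-n²σ/2) sin(nη).
Reading off the coefficients: c_1=-1, c_3=1, c_5=1, so u(η,σ) = -exp(-σ/2)sin(η) + exp(-9σ/2)sin(3η) + exp(-25σ/2)sin(5η).
Substituting back η = ξ + t, σ = t: T(ξ,t) = u(ξ + t, t).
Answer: T(ξ, t) = -exp(-t/2)sin(t + ξ) + exp(-9t/2)sin(3t + 3ξ) + exp(-25t/2)sin(5t + 5ξ)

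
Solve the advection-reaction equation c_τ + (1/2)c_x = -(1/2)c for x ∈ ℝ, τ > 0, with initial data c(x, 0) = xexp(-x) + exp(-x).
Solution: Substitute c = exp(-x)u, i.e. u = exp(x)c.
By the product rule, c_x = exp(-x)(u_x - u), c_τ = exp(-x)u_τ.
Substituting into the PDE and dividing by exp(-x): u_τ + (1/2)(u_x - u) = -(1/2)u.
The lower-order terms cancel, leaving the standard advection equation u_τ + (1/2)u_x = 0.
Initial data for u: u(x,0) = exp(x)c(x,0) = x + 1.
Solve for u:
  By method of characteristics (waves move right with speed 1/2):
  Along characteristics x - (1/2)τ = const, u is constant, so u(x,τ) = f(x - (1/2)τ) with f = u(·, 0).
Hence u(x,τ) = x - (1/2)τ + 1.
Transform back: c(x,τ) = exp(-x)u(x,τ).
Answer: c(x, τ) = xexp(-x) - (1/2)τexp(-x) + exp(-x)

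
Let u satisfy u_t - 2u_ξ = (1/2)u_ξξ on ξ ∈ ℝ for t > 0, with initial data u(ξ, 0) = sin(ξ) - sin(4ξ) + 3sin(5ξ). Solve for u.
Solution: Change to a moving frame: let η = ξ + 2t, σ = t and write u(ξ,t) = w(η,σ).
By the chain rule u_t = w_σ + 2w_η, u_ξ = w_η, u_ξξ = w_ηη.
Then u_t - 2u_ξ = w_σ: the advection term cancels and the PDE becomes the heat equation w_σ = (1/2)w_ηη on η ∈ ℝ.
Initial data: w(η,0) = u(η,0) = sin(η) - sin(4η) + 3sin(5η).
On η ∈ ℝ each mode satisfies (sin(nη))″ = -n² sin(nη), so exp(-n²σ/2) sin(nη) solves the heat equation; by superposition w(η,σ) = Σ c_n exp(-n²σ/2) sin(nη).
Reading off the coefficients: c_1=1, c_4=-1, c_5=3, so w(η,σ) = -exp(-8σ)sin(4η) + exp(-σ/2)sin(η) + 3exp(-25σ/2)sin(5η).
Substituting back η = ξ + 2t, σ = t: u(ξ,t) = w(ξ + 2t, t).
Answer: u(ξ, t) = -exp(-8t)sin(8t + 4ξ) + exp(-t/2)sin(2t + ξ) + 3exp(-25t/2)sin(10t + 5ξ)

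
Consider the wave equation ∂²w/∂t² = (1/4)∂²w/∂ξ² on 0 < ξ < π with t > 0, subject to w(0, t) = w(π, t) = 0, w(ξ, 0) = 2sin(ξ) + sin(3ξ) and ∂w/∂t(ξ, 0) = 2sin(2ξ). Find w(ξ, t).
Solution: Separating variables: w = Σ [A_n cos(ω_n t) + B_n sin(ω_n t)] sin(nξ), ω_n = n/2. From ICs (B_n = velocity coefficient / ω_n): A_1=2, A_3=1, B_2=2.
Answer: w(ξ, t) = 2sin(t)sin(2ξ) + 2sin(ξ)cos(t/2) + sin(3ξ)cos(3t/2)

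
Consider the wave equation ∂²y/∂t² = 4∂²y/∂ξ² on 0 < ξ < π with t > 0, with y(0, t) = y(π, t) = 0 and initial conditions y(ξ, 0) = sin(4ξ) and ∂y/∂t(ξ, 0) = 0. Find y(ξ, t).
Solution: Separating variables: y = Σ [A_n cos(ω_n t) + B_n sin(ω_n t)] sin(nξ), ω_n = 2n. From ICs: A_4=1.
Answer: y(ξ, t) = sin(4ξ)cos(8t)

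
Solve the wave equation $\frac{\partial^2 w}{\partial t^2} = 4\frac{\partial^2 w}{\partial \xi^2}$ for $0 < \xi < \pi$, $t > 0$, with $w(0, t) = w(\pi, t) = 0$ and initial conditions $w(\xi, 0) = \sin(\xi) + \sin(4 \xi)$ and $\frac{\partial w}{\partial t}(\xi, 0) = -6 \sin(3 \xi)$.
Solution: Using separation of variables $w = X(\xi)T(t)$:
Eigenfunctions: $\sin(n\xi)$, $n = 1, 2, 3, \ldots$
General solution: $w(\xi, t) = \sum [A_n \cos(2n t) + B_n \sin(2n t)] \sin(n\xi)$
From $w(\xi,0) = \sin(\xi) + \sin(4 \xi)$: $A_1=1, A_4=1$. From $w_t(\xi,0) = -6 \sin(3 \xi)$, using $w_t(\xi,0) = \sum \omega_n B_n \sin(n\xi)$ with $\omega_n = 2n$: $B_3 = (-6)/6 = -1$.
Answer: $w(\xi, t) = \sin(\xi) \cos(2 t) -  \sin(3 \xi) \sin(6 t) + \sin(4 \xi) \cos(8 t)$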